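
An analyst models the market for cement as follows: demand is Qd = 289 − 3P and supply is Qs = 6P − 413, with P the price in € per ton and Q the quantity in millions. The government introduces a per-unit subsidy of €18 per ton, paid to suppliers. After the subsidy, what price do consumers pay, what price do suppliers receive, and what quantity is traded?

Before the subsidy: set 289 − 3P = 6P − 413 → P* = €78, Q* = 55.
With a per-unit subsidy paid to suppliers, each receives P + 18 per unit sold, so supply becomes Qs = 6(P + 18) − 413.
New equilibrium: consumers pay €66, suppliers receive €84, Q = 91. (Wedge: Pb − Ps = −18.)

Consumers pay €66; suppliers receive €84; quantity = 91.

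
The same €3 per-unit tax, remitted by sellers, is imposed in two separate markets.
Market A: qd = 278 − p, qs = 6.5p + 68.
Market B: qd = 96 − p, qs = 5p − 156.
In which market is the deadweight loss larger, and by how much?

Market A, by €0.15.

Market A: pre-tax p* = €28, q* = 250; post-tax q = 247.4; deadweight loss = €3.9.
Market B: pre-tax p* = €42, q* = 54; post-tax q = 51.5; deadweight loss = €3.75.
Difference: €3.9 vs €3.75 → market A is larger by €0.15.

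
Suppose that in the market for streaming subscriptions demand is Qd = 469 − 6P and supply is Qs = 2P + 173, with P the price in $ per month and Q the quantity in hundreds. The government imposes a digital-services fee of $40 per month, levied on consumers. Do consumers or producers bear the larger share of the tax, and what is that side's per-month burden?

Producers bear the larger share: $30 per month.

Without the tax, 469 − 6P = 2P + 173 gives 8P = 296, so P* = $37 and Q* = 247.
With the tax collected from consumers, demand (in seller-price terms) shifts: Qd = 469 − 6(P + 40).
Solving gives Q = 187 with consumers paying $47 and producers receiving $7 (the $40 wedge).
Per-month burden: consumers $10, producers $30.
Producers take the larger share because supply is less price-elastic here (demand slope 6 vs supply slope 2).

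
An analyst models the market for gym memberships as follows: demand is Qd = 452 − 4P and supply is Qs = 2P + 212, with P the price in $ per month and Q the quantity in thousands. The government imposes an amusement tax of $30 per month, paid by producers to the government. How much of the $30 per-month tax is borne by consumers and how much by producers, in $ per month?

Before the tax: set 452 − 4P = 2P + 212 → P* = $40, Q* = 292.
With the tax collected from producers, supply shifts: Qs = 2(P − 30) + 212.
New equilibrium: consumers pay $50, producers receive $20, Q = 252. (Wedge: Pb − Ps = 30.)
Burden on consumers: $10; on producers: $20. (They sum to $30.)

Consumers bear $10 per month; producers bear $20 per month.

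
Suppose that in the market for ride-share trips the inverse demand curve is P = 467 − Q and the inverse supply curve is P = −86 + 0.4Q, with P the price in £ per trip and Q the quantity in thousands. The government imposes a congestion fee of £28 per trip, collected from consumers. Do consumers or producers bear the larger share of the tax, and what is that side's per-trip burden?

Consumers bear the larger share: £20 per trip.

Rewrite in direct form: Qd = 467 − P and Qs = 2.5P + 215.
Before the tax: set 467 − P = 2.5P + 215 → P* = £72, Q* = 395.
With the tax collected from consumers, demand (in seller-price terms) shifts: Qd = 467 − (P + 28).
Solving gives Q = 375 with consumers paying £92 and producers receiving £64 (the £28 wedge).
Per-trip burden: consumers £20, producers £8.
Consumers take the larger share because demand is less price-elastic here (demand slope 1 vs supply slope 2.5).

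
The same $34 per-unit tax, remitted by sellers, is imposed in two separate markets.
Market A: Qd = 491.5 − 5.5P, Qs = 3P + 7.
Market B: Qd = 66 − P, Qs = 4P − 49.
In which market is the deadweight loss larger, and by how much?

Market A: pre-tax P* = $57, Q* = 178; post-tax Q = 112; deadweight loss = $1122.
Market B: pre-tax P* = $23, Q* = 43; post-tax Q = 15.8; deadweight loss = $462.4.
Difference: $1122 vs $462.4 → market A is larger by $659.6.

Market A, by $659.6.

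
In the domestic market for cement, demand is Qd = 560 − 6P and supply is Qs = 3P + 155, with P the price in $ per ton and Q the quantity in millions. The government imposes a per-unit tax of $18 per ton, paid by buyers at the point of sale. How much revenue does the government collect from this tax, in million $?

Tax revenue = $4572 million.

Without the tax, 560 − 6P = 3P + 155 gives 9P = 405, so P* = $45 and Q* = 290.
With the tax collected from buyers, demand (in seller-price terms) shifts: Qd = 560 − 6(P + 18).
New equilibrium: buyers pay $51, producers receive $33, Q = 254. (Wedge: Pb − Ps = 18.)
Revenue = t · Q = 18 · 254 = $4572.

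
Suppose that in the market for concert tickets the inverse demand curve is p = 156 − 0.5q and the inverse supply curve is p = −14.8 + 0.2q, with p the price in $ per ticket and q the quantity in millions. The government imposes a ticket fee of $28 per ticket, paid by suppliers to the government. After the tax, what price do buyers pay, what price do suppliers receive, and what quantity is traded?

Buyers pay $54; suppliers receive $26; quantity = 204.

Rewrite in direct form: qd = 312 − 2p and qs = 5p + 74.
Before the tax: set 312 − 2p = 5p + 74 → p* = $34, q* = 244.
With the tax collected from suppliers, supply shifts: qs = 5(p − 28) + 74.
Solving gives q = 204 with buyers paying $54 and suppliers receiving $26 (the $28 wedge).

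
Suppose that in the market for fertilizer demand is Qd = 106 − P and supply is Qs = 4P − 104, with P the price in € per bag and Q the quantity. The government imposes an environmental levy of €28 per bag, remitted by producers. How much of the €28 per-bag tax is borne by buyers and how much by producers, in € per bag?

Before the tax: set 106 − P = 4P − 104 → P* = €42, Q* = 64.
With the tax collected from producers, supply shifts: Qs = 4(P − 28) − 104.
Solving gives Q = 41.6 with buyers paying €64.4 and producers receiving €36.4 (the €28 wedge).
Burden on buyers: €22.4; on producers: €5.6. (They sum to €28.)

Buyers bear €22.4 per bag; producers bear €5.6 per bag.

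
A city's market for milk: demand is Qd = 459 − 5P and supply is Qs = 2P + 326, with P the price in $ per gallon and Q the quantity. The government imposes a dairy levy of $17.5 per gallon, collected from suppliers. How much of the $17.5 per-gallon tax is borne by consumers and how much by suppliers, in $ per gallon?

Without the tax, 459 − 5P = 2P + 326 gives 7P = 133, so P* = $19 and Q* = 364.
With the tax collected from suppliers, supply shifts: Qs = 2(P − 17.5) + 326.
Solving gives Q = 339 with consumers paying $24 and suppliers receiving $6.5 (the $17.5 wedge).
Burden on consumers: $5; on suppliers: $12.5. (They sum to $17.5.)
The less price-elastic side of the market bears the larger share of a per-unit tax.

Consumers bear $5 per gallon; suppliers bear $12.5 per gallon.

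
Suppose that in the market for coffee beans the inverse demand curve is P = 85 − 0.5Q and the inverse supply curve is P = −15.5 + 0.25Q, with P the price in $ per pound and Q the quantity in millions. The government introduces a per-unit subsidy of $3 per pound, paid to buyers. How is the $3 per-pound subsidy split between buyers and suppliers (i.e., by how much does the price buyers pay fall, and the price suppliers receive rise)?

Buyers gain $2 per pound; suppliers gain $1 per pound.

Inverting to Q(P) form: Qd = 170 − 2P; Qs = 4P + 62.
Before the subsidy: set 170 − 2P = 4P + 62 → P* = $18, Q* = 134.
With a per-unit subsidy paid to buyers, each effectively pays P − 3, so demand becomes Qd = 170 − 2(P − 3).
New equilibrium: buyers pay $16, suppliers receive $19, Q = 138. (Wedge: Pb − Ps = −3.)
Gain to buyers: $2; to suppliers: $1. (They sum to $3.)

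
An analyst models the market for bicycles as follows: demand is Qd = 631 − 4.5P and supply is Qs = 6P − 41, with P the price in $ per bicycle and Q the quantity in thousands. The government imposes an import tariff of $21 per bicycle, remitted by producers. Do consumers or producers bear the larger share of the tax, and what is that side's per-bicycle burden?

Before the tax: set 631 − 4.5P = 6P − 41 → P* = $64, Q* = 343.
With the tax collected from producers, supply shifts: Qs = 6(P − 21) − 41.
New equilibrium: consumers pay $76, producers receive $55, Q = 289. (Wedge: Pb − Ps = 21.)
Per-bicycle burden: consumers $12, producers $9.
Consumers take the larger share because demand is less price-elastic here (demand slope 4.5 vs supply slope 6).

Consumers bear the larger share: $12 per bicycle.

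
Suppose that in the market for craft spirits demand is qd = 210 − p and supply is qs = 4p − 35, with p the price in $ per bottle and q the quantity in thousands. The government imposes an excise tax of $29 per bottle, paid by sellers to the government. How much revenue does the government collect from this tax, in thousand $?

Before the tax: set 210 − p = 4p − 35 → p* = $49, q* = 161.
With the tax collected from sellers, supply shifts: qs = 4(p − 29) − 35.
Solving gives q = 137.8 with buyers paying $72.2 and sellers receiving $43.2 (the $29 wedge).
Revenue = t · Q = 29 · 137.8 = $3996.2.

Tax revenue = $3996.2 thousand.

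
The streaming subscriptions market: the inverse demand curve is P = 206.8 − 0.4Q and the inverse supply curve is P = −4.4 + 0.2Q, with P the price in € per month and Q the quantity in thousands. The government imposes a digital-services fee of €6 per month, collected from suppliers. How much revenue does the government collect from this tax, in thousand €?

Rewrite in direct form: Qd = 517 − 2.5P and Qs = 5P + 22.
Without the tax, 517 − 2.5P = 5P + 22 gives 7.5P = 495, so P* = €66 and Q* = 352.
With the tax collected from suppliers, supply shifts: Qs = 5(P − 6) + 22.
Solving gives Q = 342 with consumers paying €70 and suppliers receiving €64 (the €6 wedge).
Revenue = t · Q = 6 · 342 = €2052.

Tax revenue = €2052 thousand.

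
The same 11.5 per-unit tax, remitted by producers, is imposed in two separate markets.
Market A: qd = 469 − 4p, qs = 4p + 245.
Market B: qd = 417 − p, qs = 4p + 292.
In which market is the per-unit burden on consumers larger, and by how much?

Market A: pre-tax p* = 28, q* = 357; post-tax q = 334; per-unit burden on consumers = 5.75.
Market B: pre-tax p* = 25, q* = 392; post-tax q = 382.8; per-unit burden on consumers = 9.2.
Difference: 5.75 vs 9.2 → market B is larger by 3.45.

Market B, by 3.45.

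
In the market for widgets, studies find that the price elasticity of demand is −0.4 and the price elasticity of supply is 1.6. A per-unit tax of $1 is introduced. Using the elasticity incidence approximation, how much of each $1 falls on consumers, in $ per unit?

Incidence ratio: consumers' share ≈ εs / (εs + |εd|) = 1.6 / (1.6 + 0.4) = 0.8.
So consumers bear ≈ 0.8 × $1 = $0.8; producers bear $0.2.

Consumers bear ≈ $0.8 per unit.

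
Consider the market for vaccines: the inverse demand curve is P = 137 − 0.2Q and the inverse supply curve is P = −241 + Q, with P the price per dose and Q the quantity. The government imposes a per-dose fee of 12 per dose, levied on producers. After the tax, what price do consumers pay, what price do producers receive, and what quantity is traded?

Consumers pay 76; producers receive 64; quantity = 305.

Rewrite in direct form: Qd = 685 − 5P and Qs = P + 241.
Before the tax: set 685 − 5P = P + 241 → P* = 74, Q* = 315.
With the tax collected from producers, supply shifts: Qs = (P − 12) + 241.
New equilibrium: consumers pay 76, producers receive 64, Q = 305. (Wedge: Pb − Ps = 12.)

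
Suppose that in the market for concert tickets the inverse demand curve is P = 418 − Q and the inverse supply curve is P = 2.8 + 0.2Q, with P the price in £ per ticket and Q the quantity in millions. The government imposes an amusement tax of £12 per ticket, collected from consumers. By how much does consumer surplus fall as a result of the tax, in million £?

Consumer surplus falls by £3410 million.

Inverting to Q(P) form: Qd = 418 − P; Qs = 5P − 14.
Before the tax: set 418 − P = 5P − 14 → P* = £72, Q* = 346.
With the tax collected from consumers, demand (in seller-price terms) shifts: Qd = 418 − (P + 12).
New equilibrium: consumers pay £82, producers receive £70, Q = 336. (Wedge: Pb − Ps = 12.)
ΔCS is the trapezoid between Q = 336 and Q = 346 of height £10: ½ · (346 + 336) · 10 = £3410.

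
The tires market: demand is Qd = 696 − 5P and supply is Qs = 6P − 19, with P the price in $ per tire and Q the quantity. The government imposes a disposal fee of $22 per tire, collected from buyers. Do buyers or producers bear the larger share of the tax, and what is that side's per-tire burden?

Without the tax, 696 − 5P = 6P − 19 gives 11P = 715, so P* = $65 and Q* = 371.
With the tax collected from buyers, demand (in seller-price terms) shifts: Qd = 696 − 5(P + 22).
Solving gives Q = 311 with buyers paying $77 and producers receiving $55 (the $22 wedge).
Per-tire burden: buyers $12, producers $10.
Buyers take the larger share because demand is less price-elastic here (demand slope 5 vs supply slope 6).
The less price-elastic side of the market bears the larger share of a per-unit tax.

Buyers bear the larger share: $12 per tire.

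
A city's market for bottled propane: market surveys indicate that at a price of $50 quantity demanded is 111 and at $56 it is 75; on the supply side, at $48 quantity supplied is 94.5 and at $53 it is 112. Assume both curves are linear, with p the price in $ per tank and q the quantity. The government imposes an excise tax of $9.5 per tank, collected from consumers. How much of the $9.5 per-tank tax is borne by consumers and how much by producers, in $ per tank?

Demand slope: (75 − 111)/(56 − 50) = -6, so qd = 411 − 6p.
Supply slope: (112 − 94.5)/(53 − 48) = 3.5, so qs = 3.5p − 73.5.
Before the tax: set 411 − 6p = 3.5p − 73.5 → p* = $51, q* = 105.
With the tax collected from consumers, demand (in seller-price terms) shifts: qd = 411 − 6(p + 9.5).
Solving gives q = 84 with consumers paying $54.5 and producers receiving $45 (the $9.5 wedge).
Burden on consumers: $3.5; on producers: $6. (They sum to $9.5.)
The less price-elastic side of the market bears the larger share of a per-unit tax.

Consumers bear $3.5 per tank; producers bear $6 per tank.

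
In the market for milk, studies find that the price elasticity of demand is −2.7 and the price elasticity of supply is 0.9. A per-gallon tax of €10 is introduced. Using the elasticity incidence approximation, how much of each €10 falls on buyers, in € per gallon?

Buyers bear ≈ €2.5 per gallon.

Incidence ratio: buyers' share ≈ εs / (εs + |εd|) = 0.9 / (0.9 + 2.7) = 0.25.
So buyers bear ≈ 0.25 × €10 = €2.5; suppliers bear €7.5.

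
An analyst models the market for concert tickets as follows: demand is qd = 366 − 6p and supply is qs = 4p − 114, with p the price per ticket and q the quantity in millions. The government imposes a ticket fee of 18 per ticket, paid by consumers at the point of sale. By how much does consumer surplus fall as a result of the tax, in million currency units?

Without the tax, 366 − 6p = 4p − 114 gives 10p = 480, so p* = 48 and q* = 78.
With the tax collected from consumers, demand (in seller-price terms) shifts: qd = 366 − 6(p + 18).
Solving gives q = 34.8 with consumers paying 55.2 and suppliers receiving 37.2 (the 18 wedge).
ΔCS is the trapezoid between Q = 34.8 and Q = 78 of height 7.2: ½ · (78 + 34.8) · 7.2 = 406.08.

Consumer surplus falls by 406.08 million.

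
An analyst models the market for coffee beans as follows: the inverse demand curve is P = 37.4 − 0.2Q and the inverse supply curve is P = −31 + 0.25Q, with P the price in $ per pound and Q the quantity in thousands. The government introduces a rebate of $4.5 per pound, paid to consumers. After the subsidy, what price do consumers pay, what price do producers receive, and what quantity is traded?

Rewrite in direct form: Qd = 187 − 5P and Qs = 4P + 124.
Before the subsidy: set 187 − 5P = 4P + 124 → P* = $7, Q* = 152.
With a per-unit subsidy paid to consumers, each effectively pays P − 4.5, so demand becomes Qd = 187 − 5(P − 4.5).
Solving gives Q = 162 with consumers paying $5 and producers receiving $9.5 (the $4.5 wedge).

Consumers pay $5; producers receive $9.5; quantity = 162.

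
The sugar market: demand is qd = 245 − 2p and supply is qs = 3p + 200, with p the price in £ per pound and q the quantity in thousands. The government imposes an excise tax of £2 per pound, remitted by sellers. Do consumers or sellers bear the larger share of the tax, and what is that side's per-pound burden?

Without the tax, 245 − 2p = 3p + 200 gives 5p = 45, so p* = £9 and q* = 227.
With the tax collected from sellers, supply shifts: qs = 3(p − 2) + 200.
New equilibrium: consumers pay £10.2, sellers receive £8.2, q = 224.6. (Wedge: pb − ps = 2.)
Per-pound burden: consumers £1.2, sellers £0.8.
Consumers take the larger share because demand is less price-elastic here (demand slope 2 vs supply slope 3).
The less price-elastic side of the market bears the larger share of a per-unit tax.

Consumers bear the larger share: £1.2 per pound.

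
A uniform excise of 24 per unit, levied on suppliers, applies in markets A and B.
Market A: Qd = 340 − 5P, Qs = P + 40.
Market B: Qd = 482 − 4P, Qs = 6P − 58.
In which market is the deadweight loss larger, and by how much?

Market A: pre-tax P* = 50, Q* = 90; post-tax Q = 70; deadweight loss = 240.
Market B: pre-tax P* = 54, Q* = 266; post-tax Q = 208.4; deadweight loss = 691.2.
Difference: 240 vs 691.2 → market B is larger by 451.2.

Market B, by 451.2.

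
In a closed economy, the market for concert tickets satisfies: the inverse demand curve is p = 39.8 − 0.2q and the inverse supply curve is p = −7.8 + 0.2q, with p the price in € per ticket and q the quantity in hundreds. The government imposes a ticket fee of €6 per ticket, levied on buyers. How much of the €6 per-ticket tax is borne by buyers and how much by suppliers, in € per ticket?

Rewrite in direct form: qd = 199 − 5p and qs = 5p + 39.
Without the tax, 199 − 5p = 5p + 39 gives 10p = 160, so p* = €16 and q* = 119.
With the tax collected from buyers, demand (in seller-price terms) shifts: qd = 199 − 5(p + 6).
New equilibrium: buyers pay €19, suppliers receive €13, q = 104. (Wedge: pb − ps = 6.)
Burden on buyers: €3; on suppliers: €3. (They sum to €6.)
The less price-elastic side of the market bears the larger share of a per-unit tax.

Buyers bear €3 per ticket; suppliers bear €3 per ticket.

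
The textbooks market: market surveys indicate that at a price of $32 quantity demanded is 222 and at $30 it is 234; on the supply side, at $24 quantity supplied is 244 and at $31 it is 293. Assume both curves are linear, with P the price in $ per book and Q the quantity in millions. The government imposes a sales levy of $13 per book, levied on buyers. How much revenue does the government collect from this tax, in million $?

Tax revenue = $2808 million.

Demand slope: (234 − 222)/(30 − 32) = -6, so Qd = 414 − 6P.
Supply slope: (293 − 244)/(31 − 24) = 7, so Qs = 7P + 76.
Without the tax, 414 − 6P = 7P + 76 gives 13P = 338, so P* = $26 and Q* = 258.
With the tax collected from buyers, demand (in seller-price terms) shifts: Qd = 414 − 6(P + 13).
Solving gives Q = 216 with buyers paying $33 and suppliers receiving $20 (the $13 wedge).
Revenue = t · Q = 13 · 216 = $2808.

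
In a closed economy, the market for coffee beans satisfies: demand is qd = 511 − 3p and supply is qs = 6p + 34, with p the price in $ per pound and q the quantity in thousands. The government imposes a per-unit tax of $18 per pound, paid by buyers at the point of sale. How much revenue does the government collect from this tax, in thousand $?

Tax revenue = $5688 thousand.

Before the tax: set 511 − 3p = 6p + 34 → p* = $53, q* = 352.
With the tax collected from buyers, demand (in seller-price terms) shifts: qd = 511 − 3(p + 18).
Solving gives q = 316 with buyers paying $65 and sellers receiving $47 (the $18 wedge).
Revenue = t · Q = 18 · 316 = $5688.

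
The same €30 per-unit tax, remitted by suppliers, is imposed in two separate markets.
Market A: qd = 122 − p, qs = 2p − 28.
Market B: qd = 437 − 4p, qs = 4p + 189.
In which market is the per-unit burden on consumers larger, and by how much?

Market A: pre-tax p* = €50, q* = 72; post-tax q = 52; per-unit burden on consumers = €20.
Market B: pre-tax p* = €31, q* = 313; post-tax q = 253; per-unit burden on consumers = €15.
Difference: €20 vs €15 → market A is larger by €5.

Market A, by €5.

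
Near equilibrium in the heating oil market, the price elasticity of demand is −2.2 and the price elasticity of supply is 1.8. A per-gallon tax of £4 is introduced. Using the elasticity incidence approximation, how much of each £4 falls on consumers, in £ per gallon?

Consumers bear ≈ £1.8 per gallon.

Incidence ratio: consumers' share ≈ εs / (εs + |εd|) = 1.8 / (1.8 + 2.2) = 0.45.
So consumers bear ≈ 0.45 × £4 = £1.8; sellers bear £2.2.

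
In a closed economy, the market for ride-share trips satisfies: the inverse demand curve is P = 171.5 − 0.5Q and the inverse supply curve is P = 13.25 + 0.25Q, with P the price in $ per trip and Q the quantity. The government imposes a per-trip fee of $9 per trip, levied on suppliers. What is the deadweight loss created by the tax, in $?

Deadweight loss = $54.

Inverting to Q(P) form: Qd = 343 − 2P; Qs = 4P − 53.
Before the tax: set 343 − 2P = 4P − 53 → P* = $66, Q* = 211.
With the tax collected from suppliers, supply shifts: Qs = 4(P − 9) − 53.
Solving gives Q = 199 with buyers paying $72 and suppliers receiving $63 (the $9 wedge).
Quantity falls by |ΔQ| = |211 − 199| = 12.
DWL = ½ · t · |ΔQ| = ½ · 9 · 12 = $54.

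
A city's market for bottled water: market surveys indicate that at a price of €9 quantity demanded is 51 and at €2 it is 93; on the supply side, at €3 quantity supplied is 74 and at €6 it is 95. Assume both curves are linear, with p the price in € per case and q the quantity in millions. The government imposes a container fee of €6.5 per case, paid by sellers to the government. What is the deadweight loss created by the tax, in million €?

Deadweight loss = €68.25 million.

Demand slope: (93 − 51)/(2 − 9) = -6, so qd = 105 − 6p.
Supply slope: (95 − 74)/(6 − 3) = 7, so qs = 7p + 53.
Before the tax: set 105 − 6p = 7p + 53 → p* = €4, q* = 81.
With the tax collected from sellers, supply shifts: qs = 7(p − 6.5) + 53.
New equilibrium: consumers pay €7.5, sellers receive €1, q = 60. (Wedge: pb − ps = 6.5.)
Quantity falls by |ΔQ| = |81 − 60| = 21.
DWL = ½ · t · |ΔQ| = ½ · 6.5 · 21 = €68.25.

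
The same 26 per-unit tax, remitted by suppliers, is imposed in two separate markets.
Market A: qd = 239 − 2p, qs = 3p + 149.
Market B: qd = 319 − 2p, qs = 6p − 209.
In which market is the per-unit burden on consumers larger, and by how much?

Market A: pre-tax p* = 18, q* = 203; post-tax q = 171.8; per-unit burden on consumers = 15.6.
Market B: pre-tax p* = 66, q* = 187; post-tax q = 148; per-unit burden on consumers = 19.5.
Difference: 15.6 vs 19.5 → market B is larger by 3.9.

Market B, by 3.9.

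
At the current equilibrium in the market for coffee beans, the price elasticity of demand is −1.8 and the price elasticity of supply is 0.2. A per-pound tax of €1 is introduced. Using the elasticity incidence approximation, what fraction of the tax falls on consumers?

Consumers' share ≈ 0.1.

Incidence ratio: consumers' share ≈ εs / (εs + |εd|) = 0.2 / (0.2 + 1.8) = 0.1.
Supply is the less elastic side, so consumers bear the smaller share.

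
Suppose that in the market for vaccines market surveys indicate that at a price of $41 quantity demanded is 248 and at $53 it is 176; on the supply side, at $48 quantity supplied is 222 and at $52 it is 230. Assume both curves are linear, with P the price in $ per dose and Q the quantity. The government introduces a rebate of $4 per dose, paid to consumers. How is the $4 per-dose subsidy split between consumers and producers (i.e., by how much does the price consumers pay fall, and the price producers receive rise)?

Consumers gain $1 per dose; producers gain $3 per dose.

Demand slope: (176 − 248)/(53 − 41) = -6, so Qd = 494 − 6P.
Supply slope: (230 − 222)/(52 − 48) = 2, so Qs = 2P + 126.
Before the subsidy: set 494 − 6P = 2P + 126 → P* = $46, Q* = 218.
With a per-unit subsidy paid to consumers, each effectively pays P − 4, so demand becomes Qd = 494 − 6(P − 4).
New equilibrium: consumers pay $45, producers receive $49, Q = 224. (Wedge: Pb − Ps = −4.)
Gain to consumers: $1; to producers: $3. (They sum to $4.)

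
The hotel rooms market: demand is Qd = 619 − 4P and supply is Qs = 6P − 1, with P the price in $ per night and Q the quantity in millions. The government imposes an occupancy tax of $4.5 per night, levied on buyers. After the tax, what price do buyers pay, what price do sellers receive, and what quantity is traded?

Before the tax: set 619 − 4P = 6P − 1 → P* = $62, Q* = 371.
With the tax collected from buyers, demand (in seller-price terms) shifts: Qd = 619 − 4(P + 4.5).
Solving gives Q = 360.2 with buyers paying $64.7 and sellers receiving $60.2 (the $4.5 wedge).

Buyers pay $64.7; sellers receive $60.2; quantity = 360.2.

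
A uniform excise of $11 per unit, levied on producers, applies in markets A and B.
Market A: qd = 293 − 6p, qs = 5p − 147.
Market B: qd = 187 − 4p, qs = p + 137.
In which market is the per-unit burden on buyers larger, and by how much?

Market A: pre-tax p* = $40, q* = 53; post-tax q = 23; per-unit burden on buyers = $5.
Market B: pre-tax p* = $10, q* = 147; post-tax q = 138.2; per-unit burden on buyers = $2.2.
Difference: $5 vs $2.2 → market A is larger by $2.8.

Market A, by $2.8.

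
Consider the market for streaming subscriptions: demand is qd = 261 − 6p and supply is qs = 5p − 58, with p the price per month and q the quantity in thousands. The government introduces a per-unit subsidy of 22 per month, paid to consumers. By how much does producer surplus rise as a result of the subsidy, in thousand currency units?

Producer surplus rises by 1404 thousand.

Without the subsidy, 261 − 6p = 5p − 58 gives 11p = 319, so p* = 29 and q* = 87.
With a per-unit subsidy paid to consumers, each effectively pays p − 22, so demand becomes qd = 261 − 6(p − 22).
New equilibrium: consumers pay 19, producers receive 41, q = 147. (Wedge: pb − ps = −22.)
ΔPS is the trapezoid between Q = 147 and Q = 87 of height 12: ½ · (87 + 147) · 12 = 1404.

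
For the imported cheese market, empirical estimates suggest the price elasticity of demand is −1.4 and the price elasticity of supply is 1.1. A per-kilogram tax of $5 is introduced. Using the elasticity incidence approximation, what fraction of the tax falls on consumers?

Incidence ratio: consumers' share ≈ εs / (εs + |εd|) = 1.1 / (1.1 + 1.4) = 0.44.
Supply is the less elastic side, so consumers bear the smaller share.

Consumers' share ≈ 0.44.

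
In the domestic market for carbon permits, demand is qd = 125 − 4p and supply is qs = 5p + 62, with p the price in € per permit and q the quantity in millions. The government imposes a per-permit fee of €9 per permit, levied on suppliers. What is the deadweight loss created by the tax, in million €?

Deadweight loss = €90 million.

Before the tax: set 125 − 4p = 5p + 62 → p* = €7, q* = 97.
With the tax collected from suppliers, supply shifts: qs = 5(p − 9) + 62.
New equilibrium: buyers pay €12, suppliers receive €3, q = 77. (Wedge: pb − ps = 9.)
Quantity falls by |ΔQ| = |97 − 77| = 20.
DWL = ½ · t · |ΔQ| = ½ · 9 · 20 = €90.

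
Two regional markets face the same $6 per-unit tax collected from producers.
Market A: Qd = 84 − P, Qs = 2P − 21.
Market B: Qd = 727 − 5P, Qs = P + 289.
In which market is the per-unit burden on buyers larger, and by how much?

Market A: pre-tax P* = $35, Q* = 49; post-tax Q = 45; per-unit burden on buyers = $4.
Market B: pre-tax P* = $73, Q* = 362; post-tax Q = 357; per-unit burden on buyers = $1.
Difference: $4 vs $1 → market A is larger by $3.

Market A, by $3.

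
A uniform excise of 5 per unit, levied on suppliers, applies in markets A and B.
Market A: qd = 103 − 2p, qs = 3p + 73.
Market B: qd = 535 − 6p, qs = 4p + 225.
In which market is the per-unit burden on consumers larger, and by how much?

Market A: pre-tax p* = 6, q* = 91; post-tax q = 85; per-unit burden on consumers = 3.
Market B: pre-tax p* = 31, q* = 349; post-tax q = 337; per-unit burden on consumers = 2.
Difference: 3 vs 2 → market A is larger by 1.

Market A, by 1.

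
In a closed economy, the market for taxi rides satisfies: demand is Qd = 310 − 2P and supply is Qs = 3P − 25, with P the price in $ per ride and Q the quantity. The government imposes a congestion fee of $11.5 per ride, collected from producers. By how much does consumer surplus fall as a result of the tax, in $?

Consumer surplus falls by $1166.79.

Without the tax, 310 − 2P = 3P − 25 gives 5P = 335, so P* = $67 and Q* = 176.
With the tax collected from producers, supply shifts: Qs = 3(P − 11.5) − 25.
New equilibrium: buyers pay $73.9, producers receive $62.4, Q = 162.2. (Wedge: Pb − Ps = 11.5.)
ΔCS is the trapezoid between Q = 162.2 and Q = 176 of height $6.9: ½ · (176 + 162.2) · 6.9 = $1166.79.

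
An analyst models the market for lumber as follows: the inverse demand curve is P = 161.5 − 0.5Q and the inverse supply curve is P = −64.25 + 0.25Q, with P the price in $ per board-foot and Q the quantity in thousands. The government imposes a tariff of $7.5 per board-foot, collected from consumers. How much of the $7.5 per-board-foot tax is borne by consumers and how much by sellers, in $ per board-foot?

Consumers bear $5 per board-foot; sellers bear $2.5 per board-foot.

Inverting to Q(P) form: Qd = 323 − 2P; Qs = 4P + 257.
Before the tax: set 323 − 2P = 4P + 257 → P* = $11, Q* = 301.
With the tax collected from consumers, demand (in seller-price terms) shifts: Qd = 323 − 2(P + 7.5).
Solving gives Q = 291 with consumers paying $16 and sellers receiving $8.5 (the $7.5 wedge).
Burden on consumers: $5; on sellers: $2.5. (They sum to $7.5.)
The less price-elastic side of the market bears the larger share of a per-unit tax.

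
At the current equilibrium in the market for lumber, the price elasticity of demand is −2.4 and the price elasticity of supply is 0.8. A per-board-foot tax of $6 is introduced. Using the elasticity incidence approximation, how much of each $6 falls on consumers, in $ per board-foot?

Consumers bear ≈ $1.5 per board-foot.

Incidence ratio: consumers' share ≈ εs / (εs + |εd|) = 0.8 / (0.8 + 2.4) = 0.25.
So consumers bear ≈ 0.25 × $6 = $1.5; producers bear $4.5.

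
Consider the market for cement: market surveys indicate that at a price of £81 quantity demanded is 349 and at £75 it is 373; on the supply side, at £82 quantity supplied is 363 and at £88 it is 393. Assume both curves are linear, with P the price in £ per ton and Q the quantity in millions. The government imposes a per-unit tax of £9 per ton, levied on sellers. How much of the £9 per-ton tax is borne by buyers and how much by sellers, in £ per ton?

Buyers bear £5 per ton; sellers bear £4 per ton.

Demand slope: (373 − 349)/(75 − 81) = -4, so Qd = 673 − 4P.
Supply slope: (393 − 363)/(88 − 82) = 5, so Qs = 5P − 47.
Before the tax: set 673 − 4P = 5P − 47 → P* = £80, Q* = 353.
With the tax collected from sellers, supply shifts: Qs = 5(P − 9) − 47.
Solving gives Q = 333 with buyers paying £85 and sellers receiving £76 (the £9 wedge).
Burden on buyers: £5; on sellers: £4. (They sum to £9.)
The less price-elastic side of the market bears the larger share of a per-unit tax.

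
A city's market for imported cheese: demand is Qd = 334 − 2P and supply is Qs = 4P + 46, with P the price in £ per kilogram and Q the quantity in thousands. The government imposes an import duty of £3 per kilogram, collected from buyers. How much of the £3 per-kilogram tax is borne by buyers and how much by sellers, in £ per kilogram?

Before the tax: set 334 − 2P = 4P + 46 → P* = £48, Q* = 238.
With the tax collected from buyers, demand (in seller-price terms) shifts: Qd = 334 − 2(P + 3).
New equilibrium: buyers pay £50, sellers receive £47, Q = 234. (Wedge: Pb − Ps = 3.)
Burden on buyers: £2; on sellers: £1. (They sum to £3.)

Buyers bear £2 per kilogram; sellers bear £1 per kilogram.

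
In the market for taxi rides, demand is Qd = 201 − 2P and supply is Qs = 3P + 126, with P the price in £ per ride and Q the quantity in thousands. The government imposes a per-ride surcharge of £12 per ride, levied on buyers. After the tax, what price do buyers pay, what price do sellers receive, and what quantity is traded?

Without the tax, 201 − 2P = 3P + 126 gives 5P = 75, so P* = £15 and Q* = 171.
With the tax collected from buyers, demand (in seller-price terms) shifts: Qd = 201 − 2(P + 12).
New equilibrium: buyers pay £22.2, sellers receive £10.2, Q = 156.6. (Wedge: Pb − Ps = 12.)

Buyers pay £22.2; sellers receive £10.2; quantity = 156.6.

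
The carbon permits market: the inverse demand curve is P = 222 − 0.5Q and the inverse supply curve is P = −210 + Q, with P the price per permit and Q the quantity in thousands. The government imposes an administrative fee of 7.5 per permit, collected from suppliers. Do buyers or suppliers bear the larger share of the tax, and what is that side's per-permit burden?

Suppliers bear the larger share: 5 per permit.

Inverting to Q(P) form: Qd = 444 − 2P; Qs = P + 210.
Without the tax, 444 − 2P = P + 210 gives 3P = 234, so P* = 78 and Q* = 288.
With the tax collected from suppliers, supply shifts: Qs = (P − 7.5) + 210.
New equilibrium: buyers pay 80.5, suppliers receive 73, Q = 283. (Wedge: Pb − Ps = 7.5.)
Per-permit burden: buyers 2.5, suppliers 5.
Suppliers take the larger share because supply is less price-elastic here (demand slope 2 vs supply slope 1).
The less price-elastic side of the market bears the larger share of a per-unit tax.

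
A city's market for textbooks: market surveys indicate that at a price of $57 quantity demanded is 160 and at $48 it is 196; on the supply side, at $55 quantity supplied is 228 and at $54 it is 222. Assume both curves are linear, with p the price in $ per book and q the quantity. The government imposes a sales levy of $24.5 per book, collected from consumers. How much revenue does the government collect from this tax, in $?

Tax revenue = $3263.4.

Demand slope: (196 − 160)/(48 − 57) = -4, so qd = 388 − 4p.
Supply slope: (222 − 228)/(54 − 55) = 6, so qs = 6p − 102.
Without the tax, 388 − 4p = 6p − 102 gives 10p = 490, so p* = $49 and q* = 192.
With the tax collected from consumers, demand (in seller-price terms) shifts: qd = 388 − 4(p + 24.5).
Solving gives q = 133.2 with consumers paying $63.7 and producers receiving $39.2 (the $24.5 wedge).
Revenue = t · Q = 24.5 · 133.2 = $3263.4.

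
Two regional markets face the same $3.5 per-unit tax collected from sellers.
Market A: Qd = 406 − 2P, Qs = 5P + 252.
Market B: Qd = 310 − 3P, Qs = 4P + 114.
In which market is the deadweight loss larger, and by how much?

Market A: pre-tax P* = $22, Q* = 362; post-tax Q = 357; deadweight loss = $8.75.
Market B: pre-tax P* = $28, Q* = 226; post-tax Q = 220; deadweight loss = $10.5.
Difference: $8.75 vs $10.5 → market B is larger by $1.75.

Market B, by $1.75.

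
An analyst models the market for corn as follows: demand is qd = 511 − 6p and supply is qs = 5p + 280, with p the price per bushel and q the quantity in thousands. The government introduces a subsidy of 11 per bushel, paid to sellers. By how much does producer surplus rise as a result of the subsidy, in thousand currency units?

Before the subsidy: set 511 − 6p = 5p + 280 → p* = 21, q* = 385.
With a per-unit subsidy paid to sellers, each receives p + 11 per unit sold, so supply becomes qs = 5(p + 11) + 280.
Solving gives q = 415 with buyers paying 16 and sellers receiving 27 (the 11 wedge).
ΔPS is the trapezoid between Q = 415 and Q = 385 of height 6: ½ · (385 + 415) · 6 = 2400.

Producer surplus rises by 2400 thousand.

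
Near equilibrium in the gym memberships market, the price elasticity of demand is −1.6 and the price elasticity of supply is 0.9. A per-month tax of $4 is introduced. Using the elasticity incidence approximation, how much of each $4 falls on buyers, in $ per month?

Buyers bear ≈ $1.44 per month.

Incidence ratio: buyers' share ≈ εs / (εs + |εd|) = 0.9 / (0.9 + 1.6) = 0.36.
So buyers bear ≈ 0.36 × $4 = $1.44; suppliers bear $2.56.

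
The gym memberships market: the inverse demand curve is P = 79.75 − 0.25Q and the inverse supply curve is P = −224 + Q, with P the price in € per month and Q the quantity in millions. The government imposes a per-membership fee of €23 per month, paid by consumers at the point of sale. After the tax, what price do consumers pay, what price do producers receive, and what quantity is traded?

Inverting to Q(P) form: Qd = 319 − 4P; Qs = P + 224.
Before the tax: set 319 − 4P = P + 224 → P* = €19, Q* = 243.
With the tax collected from consumers, demand (in seller-price terms) shifts: Qd = 319 − 4(P + 23).
New equilibrium: consumers pay €23.6, producers receive €0.6, Q = 224.6. (Wedge: Pb − Ps = 23.)

Consumers pay €23.6; producers receive €0.6; quantity = 224.6.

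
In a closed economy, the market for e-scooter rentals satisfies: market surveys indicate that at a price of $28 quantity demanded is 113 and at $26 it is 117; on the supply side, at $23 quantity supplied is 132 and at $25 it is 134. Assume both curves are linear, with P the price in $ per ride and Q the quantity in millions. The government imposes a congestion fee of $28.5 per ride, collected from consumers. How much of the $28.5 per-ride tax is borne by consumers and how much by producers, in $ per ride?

Demand slope: (117 − 113)/(26 − 28) = -2, so Qd = 169 − 2P.
Supply slope: (134 − 132)/(25 − 23) = 1, so Qs = P + 109.
Without the tax, 169 − 2P = P + 109 gives 3P = 60, so P* = $20 and Q* = 129.
With the tax collected from consumers, demand (in seller-price terms) shifts: Qd = 169 − 2(P + 28.5).
Solving gives Q = 110 with consumers paying $29.5 and producers receiving $1 (the $28.5 wedge).
Burden on consumers: $9.5; on producers: $19. (They sum to $28.5.)
The less price-elastic side of the market bears the larger share of a per-unit tax.

Consumers bear $9.5 per ride; producers bear $19 per ride.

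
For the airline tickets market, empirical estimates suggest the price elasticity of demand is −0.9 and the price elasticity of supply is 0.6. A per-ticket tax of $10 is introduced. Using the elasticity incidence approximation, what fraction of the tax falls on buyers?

Buyers' share ≈ 0.4.

Incidence ratio: buyers' share ≈ εs / (εs + |εd|) = 0.6 / (0.6 + 0.9) = 0.4.
Supply is the less elastic side, so buyers bear the smaller share.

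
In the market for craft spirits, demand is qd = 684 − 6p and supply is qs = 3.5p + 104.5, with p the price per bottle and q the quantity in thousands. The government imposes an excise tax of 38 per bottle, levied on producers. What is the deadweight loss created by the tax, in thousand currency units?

Without the tax, 684 − 6p = 3.5p + 104.5 gives 9.5p = 579.5, so p* = 61 and q* = 318.
With the tax collected from producers, supply shifts: qs = 3.5(p − 38) + 104.5.
New equilibrium: consumers pay 75, producers receive 37, q = 234. (Wedge: pb − ps = 38.)
Quantity falls by |ΔQ| = |318 − 234| = 84.
DWL = ½ · t · |ΔQ| = ½ · 38 · 84 = 1596.

Deadweight loss = 1596 thousand.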